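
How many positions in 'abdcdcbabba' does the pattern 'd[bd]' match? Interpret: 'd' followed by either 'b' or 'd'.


Pattern: d[bd] means 'd' followed by either 'b' or 'd'.
Scanning 'abdcdcbabba' position-by-position:
  Pos 0: window 'ab' -> no
  Pos 1: window 'bd' -> no
  Pos 2: window 'dc' -> no
  Pos 3: window 'cd' -> no
  Pos 4: window 'dc' -> no
  Pos 5: window 'cb' -> no
  Pos 6: window 'ba' -> no
  Pos 7: window 'ab' -> no
  Pos 8: window 'bb' -> no
  Pos 9: window 'ba' -> no
  Pos 10: window 'a' -> no
Total matches: 0

0


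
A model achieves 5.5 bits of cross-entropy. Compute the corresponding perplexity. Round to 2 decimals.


Perplexity formula: PP = 2^H
H = 5.5
PP = 2^5.5
Decompose: 2^5.5 = 2^5 * 2^0.5 = 2^5 * sqrt(2)
2^5 = 32, sqrt(2) ~ 1.4142136
PP ~ 32 * 1.4142136 = 45.2548352
Rounded to 2 decimals: 45.25

45.25


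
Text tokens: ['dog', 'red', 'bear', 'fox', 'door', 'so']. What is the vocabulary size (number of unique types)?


Listing all tokens and tracking unique types:
  Token 1: 'dog' -> NEW (unique so far: 1)
  Token 2: 'red' -> NEW (unique so far: 2)
  Token 3: 'bear' -> NEW (unique so far: 3)
  Token 4: 'fox' -> NEW (unique so far: 4)
  Token 5: 'door' -> NEW (unique so far: 5)
  Token 6: 'so' -> NEW (unique so far: 6)
Unique types: ('bear', 'dog', 'door', 'fox', 'red', 'so')
Vocabulary size: 6

6


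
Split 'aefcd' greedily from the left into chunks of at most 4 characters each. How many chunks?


'aefcd' has 5 characters.
Chunking with max size 4:
  Chunk 1: 'aefc' (positions 0-3)
  Chunk 2: 'd' (positions 4-4)
Total chunks: ceil(5 / 4) = 2

2


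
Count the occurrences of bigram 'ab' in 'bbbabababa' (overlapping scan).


Scanning 'bbbabababa' for bigram 'ab':
  Position 0: 'bb' -> no
  Position 1: 'bb' -> no
  Position 2: 'ba' -> no
  Position 3: 'ab' -> MATCH
  Position 4: 'ba' -> no
  Position 5: 'ab' -> MATCH
  Position 6: 'ba' -> no
  Position 7: 'ab' -> MATCH
  Position 8: 'ba' -> no
Total matches: 3

3


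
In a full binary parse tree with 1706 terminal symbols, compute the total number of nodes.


Leaf nodes (terminals): 1706
Internal nodes = n - 1 = 1706 - 1 = 1705
Total = leaves + internal = 1706 + 1705 = 3411

3411


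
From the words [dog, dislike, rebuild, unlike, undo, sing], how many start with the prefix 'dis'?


Checking each word for prefix 'dis':
  'dog' -> no (count: 0)
  'dislike' -> YES, starts with 'dis' (count: 1)
  'rebuild' -> no (count: 1)
  'unlike' -> no (count: 1)
  'undo' -> no (count: 1)
  'sing' -> no (count: 1)
Total with prefix 'dis': 1

1


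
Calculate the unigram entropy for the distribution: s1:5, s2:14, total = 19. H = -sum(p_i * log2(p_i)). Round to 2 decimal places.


Computing entropy H = -sum(p_i * log2(p_i)):
  s1: p = 5/19 = 0.2632, -p*log2(p) = 0.5068
  s2: p = 14/19 = 0.7368, -p*log2(p) = 0.3246
H = sum of terms = 0.8314
Rounded to 2 decimals: 0.83

0.83


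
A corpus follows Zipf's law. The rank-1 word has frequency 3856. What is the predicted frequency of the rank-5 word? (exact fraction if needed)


Zipf's law: freq(rank) = f1 / rank
f1 = 3856, rank = 5
freq = 3856 / 5
GCD(3856, 5) = 1
Simplified: 3856/5

3856/5


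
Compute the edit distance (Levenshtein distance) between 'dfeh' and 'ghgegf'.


Building DP table for s1='dfeh' (len 4) and s2='ghgegf' (len 6):
       g  h  g  e  g  f
    0  1  2  3  4  5  6
  d 1  1  2  3  4  5  6
  f 2  2  2  3  4  5  5
  e 3  3  3  3  3  4  5
  h 4  4  3  4  4  4  5
Edit distance = dp[4][6] = 5

5


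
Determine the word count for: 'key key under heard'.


Counting words by splitting on spaces:
  Word 1: 'key'
  Word 2: 'key'
  Word 3: 'under'
  Word 4: 'heard'
Total words: 4

4


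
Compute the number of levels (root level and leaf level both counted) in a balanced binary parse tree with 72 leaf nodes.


In a balanced binary tree with n leaves the deepest leaf is ceil(log2(n)) edges below the root,
so counting node levels inclusive of root and leaves gives ceil(log2(n)) + 1 levels.
log2(72) = 6.1699
ceil(6.1699) = 7
levels = 7 + 1 = 8

8


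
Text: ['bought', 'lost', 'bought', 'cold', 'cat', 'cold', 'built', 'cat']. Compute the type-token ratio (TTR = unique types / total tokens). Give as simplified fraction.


Tokens: 8
Unique types: ('bought', 'built', 'cat', 'cold', 'lost') = 5
TTR = 5/8
Already in lowest terms.

5/8


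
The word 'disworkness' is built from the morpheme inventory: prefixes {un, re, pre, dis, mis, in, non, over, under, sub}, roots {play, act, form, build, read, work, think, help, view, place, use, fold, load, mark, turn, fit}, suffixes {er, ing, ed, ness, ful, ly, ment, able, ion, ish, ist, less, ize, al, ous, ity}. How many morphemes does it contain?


Segmenting 'disworkness' against the inventory:
  'dis' -> prefix (morpheme 1)
  'work' -> root (morpheme 2)
  'ness' -> suffix (morpheme 3)
Total morphemes: 3

3


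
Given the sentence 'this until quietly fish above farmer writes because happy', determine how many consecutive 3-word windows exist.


Word trigrams from [9] words:
  Trigram 1: (this until quietly)
  Trigram 2: (until quietly fish)
  Trigram 3: (quietly fish above)
  Trigram 4: (fish above farmer)
  Trigram 5: (above farmer writes)
  Trigram 6: (farmer writes because)
  Trigram 7: (writes because happy)
Total word trigrams: 9 - 2 = 7

7


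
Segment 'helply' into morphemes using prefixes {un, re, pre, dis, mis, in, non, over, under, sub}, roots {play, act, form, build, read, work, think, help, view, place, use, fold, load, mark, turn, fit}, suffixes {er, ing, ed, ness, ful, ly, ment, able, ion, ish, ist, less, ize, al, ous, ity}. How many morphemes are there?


Segmenting 'helply' against the inventory:
  'help' -> root (morpheme 1)
  'ly' -> suffix (morpheme 2)
Total morphemes: 2

2


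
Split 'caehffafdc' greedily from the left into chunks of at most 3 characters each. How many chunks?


'caehffafdc' has 10 characters.
Chunking with max size 3:
  Chunk 1: 'cae' (positions 0-2)
  Chunk 2: 'hff' (positions 3-5)
  Chunk 3: 'afd' (positions 6-8)
  Chunk 4: 'c' (positions 9-9)
Total chunks: ceil(10 / 3) = 4

4


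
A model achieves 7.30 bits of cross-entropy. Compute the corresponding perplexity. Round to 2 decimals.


Perplexity formula: PP = 2^H
H = 7.30
PP = 2^7.30
Decompose: 2^7.30 = 2^7 * 2^0.30
2^7 = 128, 2^0.30 ~ 1.2311444
PP ~ 128 * 1.2311444 = 157.5864832
Rounded to 2 decimals: 157.59

157.59


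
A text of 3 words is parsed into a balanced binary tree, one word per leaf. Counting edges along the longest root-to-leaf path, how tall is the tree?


In a balanced binary tree with n leaves the deepest leaf is ceil(log2(n)) edges below the root.
log2(3) = 1.5850
ceil(1.5850) = 2
height (edges) = 2

2


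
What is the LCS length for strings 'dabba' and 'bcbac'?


DP table for LCS of 'dabba' and 'bcbac':
       b  c  b  a  c
    0  0  0  0  0  0
  d 0  0  0  0  0  0
  a 0  0  0  0  1  1
  b 0  1  1  1  1  1
  b 0  1  1  2  2  2
  a 0  1  1  2  3  3
LCS: 'bba'
LCS length = 3

3


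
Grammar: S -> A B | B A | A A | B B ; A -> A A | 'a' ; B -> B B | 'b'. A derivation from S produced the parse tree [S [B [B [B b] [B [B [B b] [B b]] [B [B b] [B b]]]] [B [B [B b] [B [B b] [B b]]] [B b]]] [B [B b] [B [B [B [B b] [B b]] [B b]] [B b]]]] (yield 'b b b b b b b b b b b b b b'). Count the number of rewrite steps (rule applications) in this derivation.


Every bracketed nonterminal node [X ...] in the tree is produced by exactly one rule application.
Reading the tree off as a leftmost derivation:
  Step 1: S  =>  B B   (applied S -> B B)
  Step 2: B B  =>  B B B   (applied B -> B B)
  Step 3: B B B  =>  B B B B   (applied B -> B B)
  Step 4: B B B B  =>  b B B B   (applied B -> b)
  Step 5: b B B B  =>  b B B B B   (applied B -> B B)
  Step 6: b B B B B  =>  b B B B B B   (applied B -> B B)
  Step 7: b B B B B B  =>  b b B B B B   (applied B -> b)
  Step 8: b b B B B B  =>  b b b B B B   (applied B -> b)
  Step 9: b b b B B B  =>  b b b B B B B   (applied B -> B B)
  Step 10: b b b B B B B  =>  b b b b B B B   (applied B -> b)
  Step 11: b b b b B B B  =>  b b b b b B B   (applied B -> b)
  Step 12: b b b b b B B  =>  b b b b b B B B   (applied B -> B B)
  Step 13: b b b b b B B B  =>  b b b b b B B B B   (applied B -> B B)
  Step 14: b b b b b B B B B  =>  b b b b b b B B B   (applied B -> b)
  Step 15: b b b b b b B B B  =>  b b b b b b B B B B   (applied B -> B B)
  Step 16: b b b b b b B B B B  =>  b b b b b b b B B B   (applied B -> b)
  Step 17: b b b b b b b B B B  =>  b b b b b b b b B B   (applied B -> b)
  Step 18: b b b b b b b b B B  =>  b b b b b b b b b B   (applied B -> b)
  Step 19: b b b b b b b b b B  =>  b b b b b b b b b B B   (applied B -> B B)
  Step 20: b b b b b b b b b B B  =>  b b b b b b b b b b B   (applied B -> b)
  Step 21: b b b b b b b b b b B  =>  b b b b b b b b b b B B   (applied B -> B B)
  Step 22: b b b b b b b b b b B B  =>  b b b b b b b b b b B B B   (applied B -> B B)
  Step 23: b b b b b b b b b b B B B  =>  b b b b b b b b b b B B B B   (applied B -> B B)
  Step 24: b b b b b b b b b b B B B B  =>  b b b b b b b b b b b B B B   (applied B -> b)
  Step 25: b b b b b b b b b b b B B B  =>  b b b b b b b b b b b b B B   (applied B -> b)
  Step 26: b b b b b b b b b b b b B B  =>  b b b b b b b b b b b b b B   (applied B -> b)
  Step 27: b b b b b b b b b b b b b B  =>  b b b b b b b b b b b b b b   (applied B -> b)
Final yield: b b b b b b b b b b b b b b
Total rewrite steps: 27

27


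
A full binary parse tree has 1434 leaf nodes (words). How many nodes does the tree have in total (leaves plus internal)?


Leaf nodes (terminals): 1434
Internal nodes = n - 1 = 1434 - 1 = 1433
Total = leaves + internal = 1434 + 1433 = 2867

2867


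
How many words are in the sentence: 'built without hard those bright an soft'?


Counting words by splitting on spaces:
  Word 1: 'built'
  Word 2: 'without'
  Word 3: 'hard'
  Word 4: 'those'
  Word 5: 'bright'
  Word 6: 'an'
  Word 7: 'soft'
Total words: 7

7


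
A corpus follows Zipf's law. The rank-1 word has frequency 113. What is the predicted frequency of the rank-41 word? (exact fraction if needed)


Zipf's law: freq(rank) = f1 / rank
f1 = 113, rank = 41
freq = 113 / 41
GCD(113, 41) = 1
Simplified: 113/41

113/41


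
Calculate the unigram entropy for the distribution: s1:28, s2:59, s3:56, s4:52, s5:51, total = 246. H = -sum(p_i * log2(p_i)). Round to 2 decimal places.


Computing entropy H = -sum(p_i * log2(p_i)):
  s1: p = 28/246 = 0.1138, -p*log2(p) = 0.3568
  s2: p = 59/246 = 0.2398, -p*log2(p) = 0.4940
  s3: p = 56/246 = 0.2276, -p*log2(p) = 0.4861
  s4: p = 52/246 = 0.2114, -p*log2(p) = 0.4739
  s5: p = 51/246 = 0.2073, -p*log2(p) = 0.4706
H = sum of terms = 2.2814
Rounded to 2 decimals: 2.28

2.28


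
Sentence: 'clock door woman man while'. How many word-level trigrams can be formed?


Word trigrams from [5] words:
  Trigram 1: (clock door woman)
  Trigram 2: (door woman man)
  Trigram 3: (woman man while)
Total word trigrams: 5 - 2 = 3

3


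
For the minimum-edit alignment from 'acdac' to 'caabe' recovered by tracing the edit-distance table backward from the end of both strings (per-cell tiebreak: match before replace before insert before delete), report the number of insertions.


Edit distance = 4. Backtracking from cell (5, 5) with preference match > replace > insert > delete,
then listing the resulting alignment 'acdac' -> 'caabe' left to right:
  Step 1: delete 'a'
  Step 2: keep 'c'
  Step 3: replace d->a
  Step 4: keep 'a'
  Step 5: insert 'b' [insertion #1]
  Step 6: replace c->e
Total insertions: 1

1


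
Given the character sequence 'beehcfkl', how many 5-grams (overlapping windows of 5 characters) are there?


String 'beehcfkl' has length L = 8.
Number of overlapping n-grams = L - n + 1
Substituting: 8 - 5 + 1 = 4

4


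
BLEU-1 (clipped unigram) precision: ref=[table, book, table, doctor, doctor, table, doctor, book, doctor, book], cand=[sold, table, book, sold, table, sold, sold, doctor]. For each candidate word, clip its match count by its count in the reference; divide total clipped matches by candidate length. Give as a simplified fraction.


Reference word counts: {'book': 3, 'doctor': 4, 'table': 3}
Checking each candidate word (with clipping):
  'sold' -> not in reference -> no match (matches: 0)
  'table' -> in reference (ref count 3, used 1/3) -> match (matches: 1)
  'book' -> in reference (ref count 3, used 1/3) -> match (matches: 2)
  'sold' -> not in reference -> no match (matches: 2)
  'table' -> in reference (ref count 3, used 2/3) -> match (matches: 3)
  'sold' -> not in reference -> no match (matches: 3)
  'sold' -> not in reference -> no match (matches: 3)
  'doctor' -> in reference (ref count 4, used 1/4) -> match (matches: 4)
Clipped matches: 4, Candidate length: 8
Precision = 4/8 = 1/2

1/2


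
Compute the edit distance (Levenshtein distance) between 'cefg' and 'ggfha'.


Building DP table for s1='cefg' (len 4) and s2='ggfha' (len 5):
       g  g  f  h  a
    0  1  2  3  4  5
  c 1  1  2  3  4  5
  e 2  2  2  3  4  5
  f 3  3  3  2  3  4
  g 4  3  3  3  3  4
Edit distance = dp[4][5] = 4

4


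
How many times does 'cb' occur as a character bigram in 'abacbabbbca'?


Scanning 'abacbabbbca' for bigram 'cb':
  Position 0: 'ab' -> no
  Position 1: 'ba' -> no
  Position 2: 'ac' -> no
  Position 3: 'cb' -> MATCH
  Position 4: 'ba' -> no
  Position 5: 'ab' -> no
  Position 6: 'bb' -> no
  Position 7: 'bb' -> no
  Position 8: 'bc' -> no
  Position 9: 'ca' -> no
Total matches: 1

1


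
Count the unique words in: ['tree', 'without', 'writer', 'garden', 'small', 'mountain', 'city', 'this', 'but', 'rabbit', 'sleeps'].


Listing all tokens and tracking unique types:
  Token 1: 'tree' -> NEW (unique so far: 1)
  Token 2: 'without' -> NEW (unique so far: 2)
  Token 3: 'writer' -> NEW (unique so far: 3)
  Token 4: 'garden' -> NEW (unique so far: 4)
  Token 5: 'small' -> NEW (unique so far: 5)
  Token 6: 'mountain' -> NEW (unique so far: 6)
  Token 7: 'city' -> NEW (unique so far: 7)
  Token 8: 'this' -> NEW (unique so far: 8)
  Token 9: 'but' -> NEW (unique so far: 9)
  Token 10: 'rabbit' -> NEW (unique so far: 10)
  Token 11: 'sleeps' -> NEW (unique so far: 11)
Unique types: ('but', 'city', 'garden', 'mountain', 'rabbit', 'sleeps', 'small', 'this', 'tree', 'without', 'writer')
Vocabulary size: 11

11


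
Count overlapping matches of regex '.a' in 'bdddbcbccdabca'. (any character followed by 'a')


Pattern: .a means any character followed by 'a'.
Scanning 'bdddbcbccdabca' position-by-position:
  Pos 0: window 'bd' -> no
  Pos 1: window 'dd' -> no
  Pos 2: window 'dd' -> no
  Pos 3: window 'db' -> no
  Pos 4: window 'bc' -> no
  Pos 5: window 'cb' -> no
  Pos 6: window 'bc' -> no
  Pos 7: window 'cc' -> no
  Pos 8: window 'cd' -> no
  Pos 9: window 'da' -> MATCH
  Pos 10: window 'ab' -> no
  Pos 11: window 'bc' -> no
  Pos 12: window 'ca' -> MATCH
  Pos 13: window 'a' -> no
Total matches: 2

2


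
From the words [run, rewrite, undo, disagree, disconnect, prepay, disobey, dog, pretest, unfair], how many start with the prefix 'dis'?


Checking each word for prefix 'dis':
  'run' -> no (count: 0)
  'rewrite' -> no (count: 0)
  'undo' -> no (count: 0)
  'disagree' -> YES, starts with 'dis' (count: 1)
  'disconnect' -> YES, starts with 'dis' (count: 2)
  'prepay' -> no (count: 2)
  'disobey' -> YES, starts with 'dis' (count: 3)
  'dog' -> no (count: 3)
  'pretest' -> no (count: 3)
  'unfair' -> no (count: 3)
Total with prefix 'dis': 3

3


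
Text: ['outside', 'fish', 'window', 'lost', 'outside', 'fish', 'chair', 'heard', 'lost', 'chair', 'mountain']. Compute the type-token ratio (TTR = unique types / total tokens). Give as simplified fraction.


Tokens: 11
Unique types: ('chair', 'fish', 'heard', 'lost', 'mountain', 'outside', 'window') = 7
TTR = 7/11
Already in lowest terms.

7/11


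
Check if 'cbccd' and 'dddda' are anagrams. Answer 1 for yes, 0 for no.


Sort characters of 'cbccd': 'bcccd'
Sort characters of 'dddda': 'adddd'
Sorted forms differ -> they are NOT anagrams
Result: 0

0


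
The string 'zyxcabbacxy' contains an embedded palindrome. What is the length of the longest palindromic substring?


Scanning 'zyxcabbacxy' for palindromic substrings.
Substring at positions 1-10: 'yxcabbacxy'.
Check: reverse('yxcabbacxy') = 'yxcabbacxy' -> palindrome confirmed.
Neighbouring characters ('z' / '-') break symmetry, so it cannot extend further.
No longer palindromic substring exists; longest length = 10

10


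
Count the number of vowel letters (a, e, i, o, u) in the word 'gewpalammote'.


Scanning each character of 'gewpalammote':
  Position 1: 'g' -> consonant (running count: 0)
  Position 2: 'e' -> vowel (running count: 1)
  Position 3: 'w' -> consonant (running count: 1)
  Position 4: 'p' -> consonant (running count: 1)
  Position 5: 'a' -> vowel (running count: 2)
  Position 6: 'l' -> consonant (running count: 2)
  Position 7: 'a' -> vowel (running count: 3)
  Position 8: 'm' -> consonant (running count: 3)
  Position 9: 'm' -> consonant (running count: 3)
  Position 10: 'o' -> vowel (running count: 4)
  Position 11: 't' -> consonant (running count: 4)
  Position 12: 'e' -> vowel (running count: 5)
Total vowels: 5

5


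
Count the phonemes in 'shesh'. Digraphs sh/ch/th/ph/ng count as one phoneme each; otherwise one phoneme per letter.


Parsing 'shesh' greedily, digraphs first:
  'sh' -> digraph (1 consonant phoneme) (phonemes so far: 1)
  'e' -> vowel phoneme (phonemes so far: 2)
  'sh' -> digraph (1 consonant phoneme) (phonemes so far: 3)
Total phonemes: 3

3


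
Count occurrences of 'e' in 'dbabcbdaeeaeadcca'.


Scanning 'dbabcbdaeeaeadcca' for 'e':
  Position 8: 'e' -> MATCH (count: 1)
  Position 9: 'e' -> MATCH (count: 2)
  Position 11: 'e' -> MATCH (count: 3)
Total occurrences of 'e': 3

3


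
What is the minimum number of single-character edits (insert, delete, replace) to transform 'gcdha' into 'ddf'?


Building DP table for s1='gcdha' (len 5) and s2='ddf' (len 3):
       d  d  f
    0  1  2  3
  g 1  1  2  3
  c 2  2  2  3
  d 3  2  2  3
  h 4  3  3  3
  a 5  4  4  4
Edit distance = dp[5][3] = 4

4


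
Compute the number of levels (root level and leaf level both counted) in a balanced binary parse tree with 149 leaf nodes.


In a balanced binary tree with n leaves the deepest leaf is ceil(log2(n)) edges below the root,
so counting node levels inclusive of root and leaves gives ceil(log2(n)) + 1 levels.
log2(149) = 7.2192
ceil(7.2192) = 8
levels = 8 + 1 = 9

9


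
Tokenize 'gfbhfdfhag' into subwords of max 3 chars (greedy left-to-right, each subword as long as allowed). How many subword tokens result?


'gfbhfdfhag' has 10 characters.
Chunking with max size 3:
  Chunk 1: 'gfb' (positions 0-2)
  Chunk 2: 'hfd' (positions 3-5)
  Chunk 3: 'fha' (positions 6-8)
  Chunk 4: 'g' (positions 9-9)
Total chunks: ceil(10 / 3) = 4

4


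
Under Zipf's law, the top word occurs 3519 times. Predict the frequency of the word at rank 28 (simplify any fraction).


Zipf's law: freq(rank) = f1 / rank
f1 = 3519, rank = 28
freq = 3519 / 28
GCD(3519, 28) = 1
Simplified: 3519/28

3519/28


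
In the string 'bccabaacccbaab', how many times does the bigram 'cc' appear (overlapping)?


Scanning 'bccabaacccbaab' for bigram 'cc':
  Position 0: 'bc' -> no
  Position 1: 'cc' -> MATCH
  Position 2: 'ca' -> no
  Position 3: 'ab' -> no
  Position 4: 'ba' -> no
  Position 5: 'aa' -> no
  Position 6: 'ac' -> no
  Position 7: 'cc' -> MATCH
  Position 8: 'cc' -> MATCH
  Position 9: 'cb' -> no
  Position 10: 'ba' -> no
  Position 11: 'aa' -> no
  Position 12: 'ab' -> no
Total matches: 3

3


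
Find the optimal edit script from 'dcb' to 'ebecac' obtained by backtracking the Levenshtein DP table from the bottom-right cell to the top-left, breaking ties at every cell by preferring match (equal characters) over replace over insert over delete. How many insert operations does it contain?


Edit distance = 5. Backtracking from cell (3, 6) with preference match > replace > insert > delete,
then listing the resulting alignment 'dcb' -> 'ebecac' left to right:
  Step 1: insert 'e' [insertion #1]
  Step 2: insert 'b' [insertion #2]
  Step 3: replace d->e
  Step 4: keep 'c'
  Step 5: insert 'a' [insertion #3]
  Step 6: replace b->c
Total insertions: 3

3


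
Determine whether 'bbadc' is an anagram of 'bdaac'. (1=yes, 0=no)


Sort characters of 'bbadc': 'abbcd'
Sort characters of 'bdaac': 'aabcd'
Sorted forms differ -> they are NOT anagrams
Result: 0

0


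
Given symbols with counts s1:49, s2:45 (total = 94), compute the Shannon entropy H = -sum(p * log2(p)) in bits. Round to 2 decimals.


Computing entropy H = -sum(p_i * log2(p_i)):
  s1: p = 49/94 = 0.5213, -p*log2(p) = 0.4899
  s2: p = 45/94 = 0.4787, -p*log2(p) = 0.5088
H = sum of terms = 0.9987
Rounded to 2 decimals: 1.00

1.00


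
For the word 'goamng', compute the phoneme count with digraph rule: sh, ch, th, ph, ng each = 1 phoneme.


Parsing 'goamng' greedily, digraphs first:
  'g' -> consonant phoneme (phonemes so far: 1)
  'o' -> vowel phoneme (phonemes so far: 2)
  'a' -> vowel phoneme (phonemes so far: 3)
  'm' -> consonant phoneme (phonemes so far: 4)
  'ng' -> digraph (1 consonant phoneme) (phonemes so far: 5)
Total phonemes: 5

5


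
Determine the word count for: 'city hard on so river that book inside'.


Counting words by splitting on spaces:
  Word 1: 'city'
  Word 2: 'hard'
  Word 3: 'on'
  Word 4: 'so'
  Word 5: 'river'
  Word 6: 'that'
  Word 7: 'book'
  Word 8: 'inside'
Total words: 8

8


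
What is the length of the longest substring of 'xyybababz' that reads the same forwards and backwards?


Scanning 'xyybababz' for palindromic substrings.
Substring at positions 3-7: 'babab'.
Check: reverse('babab') = 'babab' -> palindrome confirmed.
Neighbouring characters ('y' / 'z') break symmetry, so it cannot extend further.
No longer palindromic substring exists; longest length = 5

5


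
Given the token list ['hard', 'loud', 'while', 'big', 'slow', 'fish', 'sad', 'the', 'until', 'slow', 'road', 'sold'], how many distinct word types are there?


Listing all tokens and tracking unique types:
  Token 1: 'hard' -> NEW (unique so far: 1)
  Token 2: 'loud' -> NEW (unique so far: 2)
  Token 3: 'while' -> NEW (unique so far: 3)
  Token 4: 'big' -> NEW (unique so far: 4)
  Token 5: 'slow' -> NEW (unique so far: 5)
  Token 6: 'fish' -> NEW (unique so far: 6)
  Token 7: 'sad' -> NEW (unique so far: 7)
  Token 8: 'the' -> NEW (unique so far: 8)
  Token 9: 'until' -> NEW (unique so far: 9)
  Token 10: 'slow' -> duplicate (unique so far: 9)
  Token 11: 'road' -> NEW (unique so far: 10)
  Token 12: 'sold' -> NEW (unique so far: 11)
Unique types: ('big', 'fish', 'hard', 'loud', 'road', 'sad', 'slow', 'sold', 'the', 'until', 'while')
Vocabulary size: 11

11


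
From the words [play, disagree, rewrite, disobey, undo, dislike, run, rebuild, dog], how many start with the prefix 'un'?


Checking each word for prefix 'un':
  'play' -> no (count: 0)
  'disagree' -> no (count: 0)
  'rewrite' -> no (count: 0)
  'disobey' -> no (count: 0)
  'undo' -> YES, starts with 'un' (count: 1)
  'dislike' -> no (count: 1)
  'run' -> no (count: 1)
  'rebuild' -> no (count: 1)
  'dog' -> no (count: 1)
Total with prefix 'un': 1

1


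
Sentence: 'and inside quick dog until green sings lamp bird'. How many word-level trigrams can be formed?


Word trigrams from [9] words:
  Trigram 1: (and inside quick)
  Trigram 2: (inside quick dog)
  Trigram 3: (quick dog until)
  Trigram 4: (dog until green)
  Trigram 5: (until green sings)
  Trigram 6: (green sings lamp)
  Trigram 7: (sings lamp bird)
Total word trigrams: 9 - 2 = 7

7


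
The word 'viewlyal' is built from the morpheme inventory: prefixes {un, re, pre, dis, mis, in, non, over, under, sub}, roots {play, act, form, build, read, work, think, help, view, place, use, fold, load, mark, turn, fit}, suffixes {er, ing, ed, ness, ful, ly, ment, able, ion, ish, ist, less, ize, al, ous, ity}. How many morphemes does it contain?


Segmenting 'viewlyal' against the inventory:
  'view' -> root (morpheme 1)
  'ly' -> suffix (morpheme 2)
  'al' -> suffix (morpheme 3)
Total morphemes: 3

3


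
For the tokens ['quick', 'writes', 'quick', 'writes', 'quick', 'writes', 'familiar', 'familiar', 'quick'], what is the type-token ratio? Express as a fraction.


Tokens: 9
Unique types: ('familiar', 'quick', 'writes') = 3
TTR = 3/9
Simplify: divide both by 3 -> 1/3
TTR = 1/3

1/3


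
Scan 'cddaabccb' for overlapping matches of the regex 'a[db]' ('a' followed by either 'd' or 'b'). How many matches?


Pattern: a[db] means 'a' followed by either 'd' or 'b'.
Scanning 'cddaabccb' position-by-position:
  Pos 0: window 'cd' -> no
  Pos 1: window 'dd' -> no
  Pos 2: window 'da' -> no
  Pos 3: window 'aa' -> no
  Pos 4: window 'ab' -> MATCH
  Pos 5: window 'bc' -> no
  Pos 6: window 'cc' -> no
  Pos 7: window 'cb' -> no
  Pos 8: window 'b' -> no
Total matches: 1

1


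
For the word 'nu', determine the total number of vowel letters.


Scanning each character of 'nu':
  Position 1: 'n' -> consonant (running count: 0)
  Position 2: 'u' -> vowel (running count: 1)
Total vowels: 1

1


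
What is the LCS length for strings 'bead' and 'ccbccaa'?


DP table for LCS of 'bead' and 'ccbccaa':
       c  c  b  c  c  a  a
    0  0  0  0  0  0  0  0
  b 0  0  0  1  1  1  1  1
  e 0  0  0  1  1  1  1  1
  a 0  0  0  1  1  1  2  2
  d 0  0  0  1  1  1  2  2
LCS: 'ba'
LCS length = 2

2


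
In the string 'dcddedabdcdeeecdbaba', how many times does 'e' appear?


Scanning 'dcddedabdcdeeecdbaba' for 'e':
  Position 4: 'e' -> MATCH (count: 1)
  Position 11: 'e' -> MATCH (count: 2)
  Position 12: 'e' -> MATCH (count: 3)
  Position 13: 'e' -> MATCH (count: 4)
Total occurrences of 'e': 4

4


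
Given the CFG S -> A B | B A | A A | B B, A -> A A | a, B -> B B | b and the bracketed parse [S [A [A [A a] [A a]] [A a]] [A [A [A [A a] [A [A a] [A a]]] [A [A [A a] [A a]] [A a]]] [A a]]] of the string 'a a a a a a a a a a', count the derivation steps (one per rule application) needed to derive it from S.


Every bracketed nonterminal node [X ...] in the tree is produced by exactly one rule application.
Reading the tree off as a leftmost derivation:
  Step 1: S  =>  A A   (applied S -> A A)
  Step 2: A A  =>  A A A   (applied A -> A A)
  Step 3: A A A  =>  A A A A   (applied A -> A A)
  Step 4: A A A A  =>  a A A A   (applied A -> a)
  Step 5: a A A A  =>  a a A A   (applied A -> a)
  Step 6: a a A A  =>  a a a A   (applied A -> a)
  Step 7: a a a A  =>  a a a A A   (applied A -> A A)
  Step 8: a a a A A  =>  a a a A A A   (applied A -> A A)
  Step 9: a a a A A A  =>  a a a A A A A   (applied A -> A A)
  Step 10: a a a A A A A  =>  a a a a A A A   (applied A -> a)
  Step 11: a a a a A A A  =>  a a a a A A A A   (applied A -> A A)
  Step 12: a a a a A A A A  =>  a a a a a A A A   (applied A -> a)
  Step 13: a a a a a A A A  =>  a a a a a a A A   (applied A -> a)
  Step 14: a a a a a a A A  =>  a a a a a a A A A   (applied A -> A A)
  Step 15: a a a a a a A A A  =>  a a a a a a A A A A   (applied A -> A A)
  Step 16: a a a a a a A A A A  =>  a a a a a a a A A A   (applied A -> a)
  Step 17: a a a a a a a A A A  =>  a a a a a a a a A A   (applied A -> a)
  Step 18: a a a a a a a a A A  =>  a a a a a a a a a A   (applied A -> a)
  Step 19: a a a a a a a a a A  =>  a a a a a a a a a a   (applied A -> a)
Final yield: a a a a a a a a a a
Total rewrite steps: 19

19


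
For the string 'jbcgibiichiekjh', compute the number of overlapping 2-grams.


String 'jbcgibiichiekjh' has length L = 15.
Number of overlapping n-grams = L - n + 1
Substituting: 15 - 2 + 1 = 14

14


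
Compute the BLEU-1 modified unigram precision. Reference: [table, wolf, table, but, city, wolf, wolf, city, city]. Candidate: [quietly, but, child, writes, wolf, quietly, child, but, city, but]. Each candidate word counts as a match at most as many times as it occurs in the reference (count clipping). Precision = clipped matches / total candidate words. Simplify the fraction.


Reference word counts: {'but': 1, 'city': 3, 'table': 2, 'wolf': 3}
Checking each candidate word (with clipping):
  'quietly' -> not in reference -> no match (matches: 0)
  'but' -> in reference (ref count 1, used 1/1) -> match (matches: 1)
  'child' -> not in reference -> no match (matches: 1)
  'writes' -> not in reference -> no match (matches: 1)
  'wolf' -> in reference (ref count 3, used 1/3) -> match (matches: 2)
  'quietly' -> not in reference -> no match (matches: 2)
  'child' -> not in reference -> no match (matches: 2)
  'but' -> ref count 1 already used up (1/1) -> clipped, no match (matches: 2)
  'city' -> in reference (ref count 3, used 1/3) -> match (matches: 3)
  'but' -> ref count 1 already used up (1/1) -> clipped, no match (matches: 3)
Clipped matches: 3, Candidate length: 10
Precision = 3/10

3/10


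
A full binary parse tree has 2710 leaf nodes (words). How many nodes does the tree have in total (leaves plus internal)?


Leaf nodes (terminals): 2710
Internal nodes = n - 1 = 2710 - 1 = 2709
Total = leaves + internal = 2710 + 2709 = 5419

5419


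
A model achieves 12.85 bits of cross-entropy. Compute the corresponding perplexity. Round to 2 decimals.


Perplexity formula: PP = 2^H
H = 12.85
PP = 2^12.85
Decompose: 2^12.85 = 2^12 * 2^0.85
2^12 = 4096, 2^0.85 ~ 1.8025009
PP ~ 4096 * 1.8025009 = 7383.0436864
Rounded to 2 decimals: 7383.04

7383.04


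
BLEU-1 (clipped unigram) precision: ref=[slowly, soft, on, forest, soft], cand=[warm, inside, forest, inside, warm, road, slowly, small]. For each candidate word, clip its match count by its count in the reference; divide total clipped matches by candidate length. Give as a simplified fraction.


Reference word counts: {'forest': 1, 'on': 1, 'slowly': 1, 'soft': 2}
Checking each candidate word (with clipping):
  'warm' -> not in reference -> no match (matches: 0)
  'inside' -> not in reference -> no match (matches: 0)
  'forest' -> in reference (ref count 1, used 1/1) -> match (matches: 1)
  'inside' -> not in reference -> no match (matches: 1)
  'warm' -> not in reference -> no match (matches: 1)
  'road' -> not in reference -> no match (matches: 1)
  'slowly' -> in reference (ref count 1, used 1/1) -> match (matches: 2)
  'small' -> not in reference -> no match (matches: 2)
Clipped matches: 2, Candidate length: 8
Precision = 2/8 = 1/4

1/4


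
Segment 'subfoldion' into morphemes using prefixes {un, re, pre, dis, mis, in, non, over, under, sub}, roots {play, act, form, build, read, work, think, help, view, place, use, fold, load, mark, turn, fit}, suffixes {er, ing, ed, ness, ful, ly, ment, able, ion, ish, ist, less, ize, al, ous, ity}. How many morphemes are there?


Segmenting 'subfoldion' against the inventory:
  'sub' -> prefix (morpheme 1)
  'fold' -> root (morpheme 2)
  'ion' -> suffix (morpheme 3)
Total morphemes: 3

3


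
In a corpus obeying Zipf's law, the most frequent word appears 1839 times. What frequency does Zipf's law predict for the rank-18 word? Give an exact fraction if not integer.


Zipf's law: freq(rank) = f1 / rank
f1 = 1839, rank = 18
freq = 1839 / 18
GCD(1839, 18) = 3
Simplified: 613/6

613/6


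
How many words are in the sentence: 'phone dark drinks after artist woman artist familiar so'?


Counting words by splitting on spaces:
  Word 1: 'phone'
  Word 2: 'dark'
  Word 3: 'drinks'
  Word 4: 'after'
  Word 5: 'artist'
  Word 6: 'woman'
  Word 7: 'artist'
  Word 8: 'familiar'
  Word 9: 'so'
Total words: 9

9


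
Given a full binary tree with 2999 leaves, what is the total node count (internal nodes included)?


Leaf nodes (terminals): 2999
Internal nodes = n - 1 = 2999 - 1 = 2998
Total = leaves + internal = 2999 + 2998 = 5997

5997


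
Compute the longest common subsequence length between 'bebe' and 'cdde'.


DP table for LCS of 'bebe' and 'cdde':
       c  d  d  e
    0  0  0  0  0
  b 0  0  0  0  0
  e 0  0  0  0  1
  b 0  0  0  0  1
  e 0  0  0  0  1
LCS: 'e'
LCS length = 1

1


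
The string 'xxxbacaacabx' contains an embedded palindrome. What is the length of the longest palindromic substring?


Scanning 'xxxbacaacabx' for palindromic substrings.
Substring at positions 2-11: 'xbacaacabx'.
Check: reverse('xbacaacabx') = 'xbacaacabx' -> palindrome confirmed.
Neighbouring characters ('x' / '-') break symmetry, so it cannot extend further.
No longer palindromic substring exists; longest length = 10

10


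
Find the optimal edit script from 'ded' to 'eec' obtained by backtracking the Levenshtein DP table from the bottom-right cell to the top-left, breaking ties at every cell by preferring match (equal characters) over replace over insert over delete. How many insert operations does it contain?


Edit distance = 2. Backtracking from cell (3, 3) with preference match > replace > insert > delete,
then listing the resulting alignment 'ded' -> 'eec' left to right:
  Step 1: replace d->e
  Step 2: keep 'e'
  Step 3: replace d->c
Total insertions: 0

0


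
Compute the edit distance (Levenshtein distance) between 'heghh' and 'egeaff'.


Building DP table for s1='heghh' (len 5) and s2='egeaff' (len 6):
       e  g  e  a  f  f
    0  1  2  3  4  5  6
  h 1  1  2  3  4  5  6
  e 2  1  2  2  3  4  5
  g 3  2  1  2  3  4  5
  h 4  3  2  2  3  4  5
  h 5  4  3  3  3  4  5
Edit distance = dp[5][6] = 5

5


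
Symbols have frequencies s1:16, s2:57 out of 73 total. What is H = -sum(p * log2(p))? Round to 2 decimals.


Computing entropy H = -sum(p_i * log2(p_i)):
  s1: p = 16/73 = 0.2192, -p*log2(p) = 0.4800
  s2: p = 57/73 = 0.7808, -p*log2(p) = 0.2787
H = sum of terms = 0.7587
Rounded to 2 decimals: 0.76

0.76


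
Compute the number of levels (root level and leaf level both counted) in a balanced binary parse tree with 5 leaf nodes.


In a balanced binary tree with n leaves the deepest leaf is ceil(log2(n)) edges below the root,
so counting node levels inclusive of root and leaves gives ceil(log2(n)) + 1 levels.
log2(5) = 2.3219
ceil(2.3219) = 3
levels = 3 + 1 = 4

4


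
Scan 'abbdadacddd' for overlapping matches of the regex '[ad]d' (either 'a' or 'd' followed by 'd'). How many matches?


Pattern: [ad]d means either 'a' or 'd' followed by 'd'.
Scanning 'abbdadacddd' position-by-position:
  Pos 0: window 'ab' -> no
  Pos 1: window 'bb' -> no
  Pos 2: window 'bd' -> no
  Pos 3: window 'da' -> no
  Pos 4: window 'ad' -> MATCH
  Pos 5: window 'da' -> no
  Pos 6: window 'ac' -> no
  Pos 7: window 'cd' -> no
  Pos 8: window 'dd' -> MATCH
  Pos 9: window 'dd' -> MATCH
  Pos 10: window 'd' -> no
Total matches: 3

3


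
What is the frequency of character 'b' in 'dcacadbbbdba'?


Scanning 'dcacadbbbdba' for 'b':
  Position 6: 'b' -> MATCH (count: 1)
  Position 7: 'b' -> MATCH (count: 2)
  Position 8: 'b' -> MATCH (count: 3)
  Position 10: 'b' -> MATCH (count: 4)
Total occurrences of 'b': 4

4


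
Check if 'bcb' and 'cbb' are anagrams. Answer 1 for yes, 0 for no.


Sort characters of 'bcb': 'bbc'
Sort characters of 'cbb': 'bbc'
Sorted forms match -> they ARE anagrams
Result: 1

1


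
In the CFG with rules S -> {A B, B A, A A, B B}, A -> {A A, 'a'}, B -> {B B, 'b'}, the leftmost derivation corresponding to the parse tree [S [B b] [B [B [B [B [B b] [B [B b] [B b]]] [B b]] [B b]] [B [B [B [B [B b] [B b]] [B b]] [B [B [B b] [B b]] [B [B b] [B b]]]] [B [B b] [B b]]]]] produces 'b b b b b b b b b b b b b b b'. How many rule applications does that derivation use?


Every bracketed nonterminal node [X ...] in the tree is produced by exactly one rule application.
Reading the tree off as a leftmost derivation:
  Step 1: S  =>  B B   (applied S -> B B)
  Step 2: B B  =>  b B   (applied B -> b)
  Step 3: b B  =>  b B B   (applied B -> B B)
  Step 4: b B B  =>  b B B B   (applied B -> B B)
  Step 5: b B B B  =>  b B B B B   (applied B -> B B)
  Step 6: b B B B B  =>  b B B B B B   (applied B -> B B)
  Step 7: b B B B B B  =>  b b B B B B   (applied B -> b)
  Step 8: b b B B B B  =>  b b B B B B B   (applied B -> B B)
  Step 9: b b B B B B B  =>  b b b B B B B   (applied B -> b)
  Step 10: b b b B B B B  =>  b b b b B B B   (applied B -> b)
  Step 11: b b b b B B B  =>  b b b b b B B   (applied B -> b)
  Step 12: b b b b b B B  =>  b b b b b b B   (applied B -> b)
  Step 13: b b b b b b B  =>  b b b b b b B B   (applied B -> B B)
  Step 14: b b b b b b B B  =>  b b b b b b B B B   (applied B -> B B)
  Step 15: b b b b b b B B B  =>  b b b b b b B B B B   (applied B -> B B)
  Step 16: b b b b b b B B B B  =>  b b b b b b B B B B B   (applied B -> B B)
  Step 17: b b b b b b B B B B B  =>  b b b b b b b B B B B   (applied B -> b)
  Step 18: b b b b b b b B B B B  =>  b b b b b b b b B B B   (applied B -> b)
  Step 19: b b b b b b b b B B B  =>  b b b b b b b b b B B   (applied B -> b)
  Step 20: b b b b b b b b b B B  =>  b b b b b b b b b B B B   (applied B -> B B)
  Step 21: b b b b b b b b b B B B  =>  b b b b b b b b b B B B B   (applied B -> B B)
  Step 22: b b b b b b b b b B B B B  =>  b b b b b b b b b b B B B   (applied B -> b)
  Step 23: b b b b b b b b b b B B B  =>  b b b b b b b b b b b B B   (applied B -> b)
  Step 24: b b b b b b b b b b b B B  =>  b b b b b b b b b b b B B B   (applied B -> B B)
  Step 25: b b b b b b b b b b b B B B  =>  b b b b b b b b b b b b B B   (applied B -> b)
  Step 26: b b b b b b b b b b b b B B  =>  b b b b b b b b b b b b b B   (applied B -> b)
  Step 27: b b b b b b b b b b b b b B  =>  b b b b b b b b b b b b b B B   (applied B -> B B)
  Step 28: b b b b b b b b b b b b b B B  =>  b b b b b b b b b b b b b b B   (applied B -> b)
  Step 29: b b b b b b b b b b b b b b B  =>  b b b b b b b b b b b b b b b   (applied B -> b)
Final yield: b b b b b b b b b b b b b b b
Total rewrite steps: 29

29


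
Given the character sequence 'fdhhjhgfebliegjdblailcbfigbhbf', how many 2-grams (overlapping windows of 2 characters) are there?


String 'fdhhjhgfebliegjdblailcbfigbhbf' has length L = 30.
Number of overlapping n-grams = L - n + 1
Substituting: 30 - 2 + 1 = 29

29


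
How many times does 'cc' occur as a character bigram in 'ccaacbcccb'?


Scanning 'ccaacbcccb' for bigram 'cc':
  Position 0: 'cc' -> MATCH
  Position 1: 'ca' -> no
  Position 2: 'aa' -> no
  Position 3: 'ac' -> no
  Position 4: 'cb' -> no
  Position 5: 'bc' -> no
  Position 6: 'cc' -> MATCH
  Position 7: 'cc' -> MATCH
  Position 8: 'cb' -> no
Total matches: 3

3


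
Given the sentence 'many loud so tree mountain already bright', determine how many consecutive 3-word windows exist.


Word trigrams from [7] words:
  Trigram 1: (many loud so)
  Trigram 2: (loud so tree)
  Trigram 3: (so tree mountain)
  Trigram 4: (tree mountain already)
  Trigram 5: (mountain already bright)
Total word trigrams: 7 - 2 = 5

5


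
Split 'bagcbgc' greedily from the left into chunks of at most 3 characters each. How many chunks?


'bagcbgc' has 7 characters.
Chunking with max size 3:
  Chunk 1: 'bag' (positions 0-2)
  Chunk 2: 'cbg' (positions 3-5)
  Chunk 3: 'c' (positions 6-6)
Total chunks: ceil(7 / 3) = 3

3


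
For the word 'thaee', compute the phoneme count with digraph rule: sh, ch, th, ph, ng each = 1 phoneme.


Parsing 'thaee' greedily, digraphs first:
  'th' -> digraph (1 consonant phoneme) (phonemes so far: 1)
  'a' -> vowel phoneme (phonemes so far: 2)
  'e' -> vowel phoneme (phonemes so far: 3)
  'e' -> vowel phoneme (phonemes so far: 4)
Total phonemes: 4

4


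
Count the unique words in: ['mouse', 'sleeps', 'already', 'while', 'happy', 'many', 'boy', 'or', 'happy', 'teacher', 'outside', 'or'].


Listing all tokens and tracking unique types:
  Token 1: 'mouse' -> NEW (unique so far: 1)
  Token 2: 'sleeps' -> NEW (unique so far: 2)
  Token 3: 'already' -> NEW (unique so far: 3)
  Token 4: 'while' -> NEW (unique so far: 4)
  Token 5: 'happy' -> NEW (unique so far: 5)
  Token 6: 'many' -> NEW (unique so far: 6)
  Token 7: 'boy' -> NEW (unique so far: 7)
  Token 8: 'or' -> NEW (unique so far: 8)
  Token 9: 'happy' -> duplicate (unique so far: 8)
  Token 10: 'teacher' -> NEW (unique so far: 9)
  Token 11: 'outside' -> NEW (unique so far: 10)
  Token 12: 'or' -> duplicate (unique so far: 10)
Unique types: ('already', 'boy', 'happy', 'many', 'mouse', 'or', 'outside', 'sleeps', 'teacher', 'while')
Vocabulary size: 10

10
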